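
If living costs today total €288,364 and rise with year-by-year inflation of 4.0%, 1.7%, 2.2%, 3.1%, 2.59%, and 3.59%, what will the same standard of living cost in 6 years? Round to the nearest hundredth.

€341,529.13

Cumulative price-level factor: 1.040 × 1.017 × 1.022 × 1.031 × 1.0259 × 1.0359 ≈ 1.1843681400.
The nominal amount required is €288,364 scaled up by that factor.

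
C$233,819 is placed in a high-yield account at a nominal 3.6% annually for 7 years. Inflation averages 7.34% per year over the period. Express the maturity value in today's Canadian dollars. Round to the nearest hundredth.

C$182,417.69

Nominal value at maturity: C$233,819 × (1 + 3.6%)^7 ≈ C$299,500.87.
Price-level factor over 7 years: (1 + 7.34%)^7 ≈ 1.6418411512.
Dividing the nominal maturity value by the price-level factor gives the value in today's money.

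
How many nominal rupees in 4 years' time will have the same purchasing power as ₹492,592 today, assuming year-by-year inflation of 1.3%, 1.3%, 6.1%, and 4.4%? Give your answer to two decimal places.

₹559,915.03

Cumulative price-level factor: 1.013 × 1.013 × 1.061 × 1.044 ≈ 1.1366709826.
The nominal amount required is ₹492,592 scaled up by that factor.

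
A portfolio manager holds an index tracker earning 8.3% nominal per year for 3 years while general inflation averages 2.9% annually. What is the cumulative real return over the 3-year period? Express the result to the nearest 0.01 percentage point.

16.58%

The annual real rate is (1+8.3%)/(1+2.9%) − 1 = 5.2478%.
Compounded over 3 years: (1 + 0.052478)^3 − 1 ≈ 0.16584.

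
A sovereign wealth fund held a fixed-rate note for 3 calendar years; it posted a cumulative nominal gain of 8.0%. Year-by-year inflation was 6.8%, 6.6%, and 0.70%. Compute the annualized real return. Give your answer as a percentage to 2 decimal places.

-1.97%

Cumulative inflation factor: 1.068 × 1.066 × 1.0070 ≈ 1.14646.
Nominal growth factor: 1.08000. Real growth factor = 1.08000 / 1.14646 ≈ 0.94203.
Annualized: 0.94203^(1/3) − 1 ≈ -0.01971.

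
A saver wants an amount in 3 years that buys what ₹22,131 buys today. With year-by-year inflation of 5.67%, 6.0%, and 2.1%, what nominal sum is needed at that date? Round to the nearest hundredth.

₹25,309.55

Cumulative price-level factor: 1.0567 × 1.060 × 1.021 = 1.143624142.
Multiplying ₹22,131 by the price-level factor gives the future nominal sum.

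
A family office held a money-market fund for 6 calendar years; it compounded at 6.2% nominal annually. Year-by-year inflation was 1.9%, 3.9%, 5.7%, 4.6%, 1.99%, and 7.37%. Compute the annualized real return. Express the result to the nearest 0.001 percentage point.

1.895%

Cumulative inflation factor: 1.019 × 1.039 × 1.057 × 1.046 × 1.0199 × 1.0737 ≈ 1.28185.
Nominal growth factor: 1.43465. Real growth factor = 1.43465 / 1.28185 ≈ 1.11921.
Annualized: 1.11921^(1/6) − 1 ≈ 0.01895.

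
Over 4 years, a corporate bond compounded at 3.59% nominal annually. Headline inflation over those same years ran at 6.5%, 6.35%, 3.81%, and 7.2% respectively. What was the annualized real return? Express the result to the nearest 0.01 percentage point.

-2.23%

Cumulative inflation factor: 1.065 × 1.0635 × 1.0381 × 1.072 ≈ 1.26044.
Nominal growth factor: 1.15152. Real growth factor = 1.15152 / 1.26044 ≈ 0.91359.
Annualized: 0.91359^(1/4) − 1 ≈ -0.02234.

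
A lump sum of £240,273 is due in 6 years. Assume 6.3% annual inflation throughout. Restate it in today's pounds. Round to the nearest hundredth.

£166,534.95

Price-level factor over 6 years: (1 + 6.3%)^6 ≈ 1.4427782516.
Purchasing power today: £240,273 divided by that factor.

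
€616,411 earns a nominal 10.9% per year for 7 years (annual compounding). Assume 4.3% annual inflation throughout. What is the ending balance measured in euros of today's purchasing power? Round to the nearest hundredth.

Nominal value at maturity: €616,411 × (1 + 10.9%)^7 ≈ €1,271,719.13.
Price-level factor over 7 years: (1 + 4.3%)^7 ≈ 1.3427345347.
The maturity value deflated by that factor is the answer in today's purchasing power.

€947,111.36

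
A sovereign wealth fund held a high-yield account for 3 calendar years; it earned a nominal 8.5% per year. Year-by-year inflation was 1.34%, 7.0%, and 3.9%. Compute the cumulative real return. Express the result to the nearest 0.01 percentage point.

Cumulative inflation factor: 1.0134 × 1.070 × 1.039 ≈ 1.12663.
Nominal growth factor: 1.27729. Real growth factor = 1.27729 / 1.12663 ≈ 1.13373.
Total real return ≈ 13.3728%.

13.37%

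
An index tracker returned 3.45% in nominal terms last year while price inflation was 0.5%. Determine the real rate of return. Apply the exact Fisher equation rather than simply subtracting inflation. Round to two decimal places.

Real return via the Fisher equation: (1 + 3.45%)/(1 + 0.5%) − 1 = 1.0345/1.005 − 1 ≈ 0.02935.

2.94%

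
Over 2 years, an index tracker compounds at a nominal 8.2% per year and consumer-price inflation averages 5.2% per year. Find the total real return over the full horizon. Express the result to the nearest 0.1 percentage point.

The annual real rate is (1+8.2%)/(1+5.2%) − 1 = 2.8517%.
Compounded over 2 years: (1 + 0.028517)^2 − 1 ≈ 0.05785.

5.8%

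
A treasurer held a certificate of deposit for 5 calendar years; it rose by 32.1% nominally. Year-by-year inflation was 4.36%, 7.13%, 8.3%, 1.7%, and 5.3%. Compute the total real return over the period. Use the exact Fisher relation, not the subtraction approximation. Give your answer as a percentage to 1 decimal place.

Cumulative inflation factor: 1.0436 × 1.0713 × 1.083 × 1.017 × 1.053 ≈ 1.29665.
Nominal growth factor: 1.32100. Real growth factor = 1.32100 / 1.29665 ≈ 1.01878.
Total real return ≈ 1.8779%.

1.9%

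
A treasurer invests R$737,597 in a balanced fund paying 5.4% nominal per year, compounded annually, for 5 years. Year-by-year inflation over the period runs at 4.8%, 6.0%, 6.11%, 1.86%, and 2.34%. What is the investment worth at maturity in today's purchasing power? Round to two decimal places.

R$780,817.70

Nominal value at maturity: R$737,597 × (1 + 5.4%)^5 ≈ R$959,449.67.
Price-level factor over 5 years: 1.048 × 1.060 × 1.0611 × 1.0186 × 1.0234 ≈ 1.2287755095.
The maturity value deflated by that factor is the answer in today's purchasing power.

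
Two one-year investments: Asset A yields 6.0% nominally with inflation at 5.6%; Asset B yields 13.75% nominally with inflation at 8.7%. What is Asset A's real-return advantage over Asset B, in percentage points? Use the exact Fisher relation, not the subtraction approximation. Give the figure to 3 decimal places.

Asset A real return: 1.060/1.056 − 1 = 0.3788%.
Asset B real return: 1.1375/1.087 − 1 = 4.6458%.
Difference: 0.3788 − 4.6458 = -4.2670 pp.

-4.267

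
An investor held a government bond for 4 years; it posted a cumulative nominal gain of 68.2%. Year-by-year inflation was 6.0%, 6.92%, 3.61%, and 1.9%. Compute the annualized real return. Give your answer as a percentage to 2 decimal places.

Cumulative inflation factor: 1.060 × 1.0692 × 1.0361 × 1.019 ≈ 1.19658.
Nominal growth factor: 1.68200. Real growth factor = 1.68200 / 1.19658 ≈ 1.40568.
Annualized: 1.40568^(1/4) − 1 ≈ 0.08886.

8.89%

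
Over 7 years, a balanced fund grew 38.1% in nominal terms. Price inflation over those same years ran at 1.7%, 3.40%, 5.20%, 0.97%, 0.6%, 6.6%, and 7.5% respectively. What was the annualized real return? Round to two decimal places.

Cumulative inflation factor: 1.017 × 1.0340 × 1.0520 × 1.0097 × 1.006 × 1.066 × 1.075 ≈ 1.28770.
Nominal growth factor: 1.38100. Real growth factor = 1.38100 / 1.28770 ≈ 1.07246.
Annualized: 1.07246^(1/7) − 1 ≈ 0.01004.

1.00%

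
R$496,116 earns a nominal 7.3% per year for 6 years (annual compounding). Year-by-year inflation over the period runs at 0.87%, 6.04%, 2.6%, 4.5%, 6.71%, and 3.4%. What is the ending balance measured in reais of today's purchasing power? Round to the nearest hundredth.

Nominal value at maturity: R$496,116 × (1 + 7.3%)^6 ≈ R$757,149.37.
Price-level factor over 6 years: 1.0087 × 1.0604 × 1.026 × 1.045 × 1.0671 × 1.034 ≈ 1.2653802443.
Dividing the nominal maturity value by the price-level factor gives the value in today's money.

R$598,357.19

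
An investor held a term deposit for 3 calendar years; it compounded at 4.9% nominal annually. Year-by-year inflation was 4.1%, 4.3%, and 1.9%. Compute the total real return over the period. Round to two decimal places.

4.33%

Cumulative inflation factor: 1.041 × 1.043 × 1.019 ≈ 1.10639.
Nominal growth factor: 1.15432. Real growth factor = 1.15432 / 1.10639 ≈ 1.04332.
Total real return ≈ 4.3319%.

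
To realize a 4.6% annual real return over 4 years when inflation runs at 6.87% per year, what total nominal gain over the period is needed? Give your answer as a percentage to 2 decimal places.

Required annual nominal rate: (1+4.6%)(1+6.87%) − 1 = 11.78602%.
Cumulative over 4 years: (1 + 0.1178602)^4 − 1 ≈ 0.56153.

56.15%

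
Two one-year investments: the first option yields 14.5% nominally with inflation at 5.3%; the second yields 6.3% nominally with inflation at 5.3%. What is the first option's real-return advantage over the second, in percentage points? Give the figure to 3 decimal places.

The first option real return: 1.145/1.053 − 1 = 8.7369%.
The second real return: 1.063/1.053 − 1 = 0.9497%.
Difference: 8.7369 − 0.9497 = 7.7872 pp.

7.787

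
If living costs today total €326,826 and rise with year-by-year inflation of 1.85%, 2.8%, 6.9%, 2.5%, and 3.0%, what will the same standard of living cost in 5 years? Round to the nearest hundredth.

€386,197.57

Cumulative price-level factor: 1.0185 × 1.028 × 1.069 × 1.025 × 1.030 ≈ 1.1816611120.
The nominal amount required is €326,826 scaled up by that factor.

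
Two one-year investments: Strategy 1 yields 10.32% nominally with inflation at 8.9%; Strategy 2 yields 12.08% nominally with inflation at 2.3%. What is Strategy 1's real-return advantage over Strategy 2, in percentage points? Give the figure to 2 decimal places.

Strategy 1 real return: 1.1032/1.089 − 1 = 1.304%.
Strategy 2 real return: 1.1208/1.023 − 1 = 9.560%.
Difference: 1.304 − 9.560 = -8.256 pp.

-8.26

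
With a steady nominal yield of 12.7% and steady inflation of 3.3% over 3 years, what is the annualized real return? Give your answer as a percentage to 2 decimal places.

With constant rates the annual real return is the same each year: (1+12.7%)/(1+3.3%) − 1 = 0.09100.

9.10%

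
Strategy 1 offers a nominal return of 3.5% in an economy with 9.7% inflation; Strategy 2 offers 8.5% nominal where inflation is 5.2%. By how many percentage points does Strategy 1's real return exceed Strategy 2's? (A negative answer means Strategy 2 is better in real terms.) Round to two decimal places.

Strategy 1 real return: 1.035/1.097 − 1 = -5.652%.
Strategy 2 real return: 1.085/1.052 − 1 = 3.137%.
Difference: -5.652 − 3.137 = -8.789 pp.

-8.79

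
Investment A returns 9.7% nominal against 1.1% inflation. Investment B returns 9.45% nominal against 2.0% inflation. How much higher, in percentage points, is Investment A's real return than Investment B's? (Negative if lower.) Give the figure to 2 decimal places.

1.20

Investment A real return: 1.097/1.011 − 1 = 8.506%.
Investment B real return: 1.0945/1.020 − 1 = 7.304%.
Difference: 8.506 − 7.304 = 1.202 pp.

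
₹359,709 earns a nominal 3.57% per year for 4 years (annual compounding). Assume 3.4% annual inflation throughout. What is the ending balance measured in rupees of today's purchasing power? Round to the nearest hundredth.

Nominal value at maturity: ₹359,709 × (1 + 3.57%)^4 ≈ ₹413,892.17.
Price-level factor over 4 years: (1 + 3.4%)^4 ≈ 1.1430945523.
Dividing the nominal maturity value by the price-level factor gives the value in today's money.

₹362,080.43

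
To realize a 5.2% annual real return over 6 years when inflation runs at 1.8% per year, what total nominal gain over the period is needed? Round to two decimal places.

50.86%

Required annual nominal rate: (1+5.2%)(1+1.8%) − 1 = 7.0936%.
Cumulative over 6 years: (1 + 0.070936)^6 − 1 ≈ 0.50862.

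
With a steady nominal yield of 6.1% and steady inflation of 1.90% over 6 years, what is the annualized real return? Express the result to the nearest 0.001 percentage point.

4.122%

With constant rates the annual real return is the same each year: (1+6.1%)/(1+1.90%) − 1 = 0.04122.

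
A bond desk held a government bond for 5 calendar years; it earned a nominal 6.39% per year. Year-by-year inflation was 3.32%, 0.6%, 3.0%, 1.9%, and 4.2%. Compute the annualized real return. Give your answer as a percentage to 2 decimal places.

Cumulative inflation factor: 1.0332 × 1.006 × 1.030 × 1.019 × 1.042 ≈ 1.13674.
Nominal growth factor: 1.36303. Real growth factor = 1.36303 / 1.13674 ≈ 1.19906.
Annualized: 1.19906^(1/5) − 1 ≈ 0.03698.

3.70%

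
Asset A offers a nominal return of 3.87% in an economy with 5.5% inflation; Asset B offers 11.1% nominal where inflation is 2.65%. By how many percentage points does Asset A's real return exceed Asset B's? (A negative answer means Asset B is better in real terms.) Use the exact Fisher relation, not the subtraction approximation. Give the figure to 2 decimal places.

-9.78

Asset A real return: 1.0387/1.055 − 1 = -1.545%.
Asset B real return: 1.111/1.0265 − 1 = 8.232%.
Difference: -1.545 − 8.232 = -9.777 pp.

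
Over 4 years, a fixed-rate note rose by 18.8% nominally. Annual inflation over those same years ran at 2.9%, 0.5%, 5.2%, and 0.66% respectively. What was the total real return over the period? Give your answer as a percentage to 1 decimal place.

Cumulative inflation factor: 1.029 × 1.005 × 1.052 × 1.0066 ≈ 1.09510.
Nominal growth factor: 1.18800. Real growth factor = 1.18800 / 1.09510 ≈ 1.08483.
Total real return ≈ 8.4832%.

8.5%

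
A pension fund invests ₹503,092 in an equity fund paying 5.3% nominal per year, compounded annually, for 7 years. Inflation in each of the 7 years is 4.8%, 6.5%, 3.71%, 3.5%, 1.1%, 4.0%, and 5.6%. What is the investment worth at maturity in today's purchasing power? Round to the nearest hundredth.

₹542,907.35

Nominal value at maturity: ₹503,092 × (1 + 5.3%)^7 ≈ ₹722,180.92.
Price-level factor over 7 years: 1.048 × 1.065 × 1.0371 × 1.035 × 1.011 × 1.040 × 1.056 ≈ 1.3302102426.
The maturity value deflated by that factor is the answer in today's purchasing power.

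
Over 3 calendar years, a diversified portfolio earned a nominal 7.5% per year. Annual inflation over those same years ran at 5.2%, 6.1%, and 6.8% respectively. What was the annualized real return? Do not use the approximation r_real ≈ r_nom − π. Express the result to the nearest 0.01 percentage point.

1.39%

Cumulative inflation factor: 1.052 × 1.061 × 1.068 ≈ 1.19207.
Nominal growth factor: 1.24230. Real growth factor = 1.24230 / 1.19207 ≈ 1.04213.
Annualized: 1.04213^(1/3) − 1 ≈ 0.01385.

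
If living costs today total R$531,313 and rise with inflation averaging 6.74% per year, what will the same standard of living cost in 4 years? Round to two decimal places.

Cumulative price-level factor: (1+6.74%)^4 ≈ 1.2981019248.
Multiplying R$531,313 by the price-level factor gives the future nominal sum.

R$689,698.43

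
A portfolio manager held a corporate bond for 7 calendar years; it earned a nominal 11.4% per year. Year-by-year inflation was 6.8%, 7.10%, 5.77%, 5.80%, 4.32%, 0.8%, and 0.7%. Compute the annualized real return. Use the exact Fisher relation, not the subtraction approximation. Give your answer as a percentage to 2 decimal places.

Cumulative inflation factor: 1.068 × 1.0710 × 1.0577 × 1.0580 × 1.0432 × 1.008 × 1.007 ≈ 1.35540.
Nominal growth factor: 2.12910. Real growth factor = 2.12910 / 1.35540 ≈ 1.57083.
Annualized: 1.57083^(1/7) − 1 ≈ 0.06664.

6.66%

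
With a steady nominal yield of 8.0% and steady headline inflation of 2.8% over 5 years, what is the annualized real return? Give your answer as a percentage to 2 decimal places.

With constant rates the annual real return is the same each year: (1+8.0%)/(1+2.8%) − 1 = 0.05058.

5.06%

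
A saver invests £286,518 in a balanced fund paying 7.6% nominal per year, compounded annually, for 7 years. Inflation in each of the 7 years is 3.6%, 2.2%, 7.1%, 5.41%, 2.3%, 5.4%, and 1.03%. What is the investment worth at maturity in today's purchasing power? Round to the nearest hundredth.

£367,442.41

Nominal value at maturity: £286,518 × (1 + 7.6%)^7 ≈ £478,451.38.
Price-level factor over 7 years: 1.036 × 1.022 × 1.071 × 1.0541 × 1.023 × 1.054 × 1.0103 ≈ 1.3021125746.
The maturity value deflated by that factor is the answer in today's purchasing power.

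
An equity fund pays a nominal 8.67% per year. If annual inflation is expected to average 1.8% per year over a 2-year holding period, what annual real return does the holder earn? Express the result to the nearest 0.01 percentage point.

6.75%

With constant rates the annual real return is the same each year: (1+8.67%)/(1+1.8%) − 1 = 0.06749.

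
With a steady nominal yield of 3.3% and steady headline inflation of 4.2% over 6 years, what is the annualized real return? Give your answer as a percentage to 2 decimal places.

With constant rates the annual real return is the same each year: (1+3.3%)/(1+4.2%) − 1 = -0.00864.

-0.86%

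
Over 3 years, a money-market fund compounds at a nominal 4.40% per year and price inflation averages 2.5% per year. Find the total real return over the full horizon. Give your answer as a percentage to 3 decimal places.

The annual real rate is (1+4.40%)/(1+2.5%) − 1 = 1.8537%.
Compounded over 3 years: (1 + 0.018537)^3 − 1 ≈ 0.05665.

5.665%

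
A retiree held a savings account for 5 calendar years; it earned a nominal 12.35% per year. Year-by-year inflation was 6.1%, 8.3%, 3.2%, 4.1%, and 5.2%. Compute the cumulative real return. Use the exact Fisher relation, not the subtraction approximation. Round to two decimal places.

37.84%

Cumulative inflation factor: 1.061 × 1.083 × 1.032 × 1.041 × 1.052 ≈ 1.29864.
Nominal growth factor: 1.79005. Real growth factor = 1.79005 / 1.29864 ≈ 1.37840.
Total real return ≈ 37.8400%.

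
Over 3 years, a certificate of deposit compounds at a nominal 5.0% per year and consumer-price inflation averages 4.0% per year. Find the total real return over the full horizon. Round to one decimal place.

2.9%

The annual real rate is (1+5.0%)/(1+4.0%) − 1 = 0.9615%.
Compounded over 3 years: (1 + 0.009615)^3 − 1 ≈ 0.02912.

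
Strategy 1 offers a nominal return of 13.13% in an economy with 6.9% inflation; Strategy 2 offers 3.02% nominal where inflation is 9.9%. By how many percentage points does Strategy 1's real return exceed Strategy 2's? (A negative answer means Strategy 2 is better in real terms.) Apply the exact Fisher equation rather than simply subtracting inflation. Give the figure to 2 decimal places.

Strategy 1 real return: 1.1313/1.069 − 1 = 5.828%.
Strategy 2 real return: 1.0302/1.099 − 1 = -6.260%.
Difference: 5.828 − (-6.260) = 12.088 pp.

12.09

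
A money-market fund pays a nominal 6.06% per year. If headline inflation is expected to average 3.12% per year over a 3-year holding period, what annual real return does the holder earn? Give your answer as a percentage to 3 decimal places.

2.851%

With constant rates the annual real return is the same each year: (1+6.06%)/(1+3.12%) − 1 = 0.02851.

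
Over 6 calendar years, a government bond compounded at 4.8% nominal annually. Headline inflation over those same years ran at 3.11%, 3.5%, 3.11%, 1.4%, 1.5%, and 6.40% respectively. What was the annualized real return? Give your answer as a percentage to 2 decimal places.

1.59%

Cumulative inflation factor: 1.0311 × 1.035 × 1.0311 × 1.014 × 1.015 × 1.0640 ≈ 1.20500.
Nominal growth factor: 1.32485. Real growth factor = 1.32485 / 1.20500 ≈ 1.09946.
Annualized: 1.09946^(1/6) − 1 ≈ 0.01593.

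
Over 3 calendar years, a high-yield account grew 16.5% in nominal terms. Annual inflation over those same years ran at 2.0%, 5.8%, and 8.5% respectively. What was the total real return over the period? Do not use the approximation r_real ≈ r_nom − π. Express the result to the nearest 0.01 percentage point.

Cumulative inflation factor: 1.020 × 1.058 × 1.085 ≈ 1.17089.
Nominal growth factor: 1.16500. Real growth factor = 1.16500 / 1.17089 ≈ 0.99497.
Total real return ≈ -0.5029%.

-0.50%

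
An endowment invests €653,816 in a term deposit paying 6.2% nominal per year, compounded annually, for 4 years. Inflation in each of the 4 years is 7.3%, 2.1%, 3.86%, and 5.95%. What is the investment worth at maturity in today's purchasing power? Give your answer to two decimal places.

€689,888.44

Nominal value at maturity: €653,816 × (1 + 6.2%)^4 ≈ €831,674.93.
Price-level factor over 4 years: 1.073 × 1.021 × 1.0386 × 1.0595 ≈ 1.2055208979.
Dividing the nominal maturity value by the price-level factor gives the value in today's money.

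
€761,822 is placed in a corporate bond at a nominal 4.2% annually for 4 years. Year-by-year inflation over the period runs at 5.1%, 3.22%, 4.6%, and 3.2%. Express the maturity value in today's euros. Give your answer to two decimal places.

€766,913.59

Nominal value at maturity: €761,822 × (1 + 4.2%)^4 ≈ €898,099.36.
Price-level factor over 4 years: 1.051 × 1.0322 × 1.046 × 1.032 ≈ 1.1710567793.
Dividing the nominal maturity value by the price-level factor gives the value in today's money.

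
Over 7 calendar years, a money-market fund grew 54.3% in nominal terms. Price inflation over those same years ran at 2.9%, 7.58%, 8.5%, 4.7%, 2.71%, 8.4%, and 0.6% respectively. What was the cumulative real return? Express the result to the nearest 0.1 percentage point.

9.5%

Cumulative inflation factor: 1.029 × 1.0758 × 1.085 × 1.047 × 1.0271 × 1.084 × 1.006 ≈ 1.40852.
Nominal growth factor: 1.54300. Real growth factor = 1.54300 / 1.40852 ≈ 1.09548.
Total real return ≈ 9.5475%.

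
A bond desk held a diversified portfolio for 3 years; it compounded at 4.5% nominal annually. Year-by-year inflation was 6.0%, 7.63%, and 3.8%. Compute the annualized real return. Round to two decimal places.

Cumulative inflation factor: 1.060 × 1.0763 × 1.038 ≈ 1.18423.
Nominal growth factor: 1.14117. Real growth factor = 1.14117 / 1.18423 ≈ 0.96363.
Annualized: 0.96363^(1/3) − 1 ≈ -0.01227.

-1.23%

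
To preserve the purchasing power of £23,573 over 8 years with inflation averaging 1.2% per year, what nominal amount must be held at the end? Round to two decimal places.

Cumulative price-level factor: (1+1.2%)^8 ≈ 1.1001302335.
Multiplying £23,573 by the price-level factor gives the future nominal sum.

£25,933.37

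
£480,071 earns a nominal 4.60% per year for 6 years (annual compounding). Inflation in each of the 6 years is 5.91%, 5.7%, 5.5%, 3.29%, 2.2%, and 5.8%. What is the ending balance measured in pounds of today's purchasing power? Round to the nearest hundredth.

Nominal value at maturity: £480,071 × (1 + 4.60%)^6 ≈ £628,775.45.
Price-level factor over 6 years: 1.0591 × 1.057 × 1.055 × 1.0329 × 1.022 × 1.058 ≈ 1.3190439184.
Dividing the nominal maturity value by the price-level factor gives the value in today's money.

£476,690.31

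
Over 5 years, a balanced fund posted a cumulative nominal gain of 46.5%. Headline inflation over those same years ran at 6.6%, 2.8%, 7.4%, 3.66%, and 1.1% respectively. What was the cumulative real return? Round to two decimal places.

Cumulative inflation factor: 1.066 × 1.028 × 1.074 × 1.0366 × 1.011 ≈ 1.23344.
Nominal growth factor: 1.46500. Real growth factor = 1.46500 / 1.23344 ≈ 1.18774.
Total real return ≈ 18.7738%.

18.77%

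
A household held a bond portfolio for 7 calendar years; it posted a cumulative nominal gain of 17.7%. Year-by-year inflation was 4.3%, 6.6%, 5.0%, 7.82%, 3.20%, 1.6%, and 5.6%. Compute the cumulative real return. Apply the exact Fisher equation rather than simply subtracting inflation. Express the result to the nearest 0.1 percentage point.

-15.5%

Cumulative inflation factor: 1.043 × 1.066 × 1.050 × 1.0782 × 1.0320 × 1.016 × 1.056 ≈ 1.39369.
Nominal growth factor: 1.17700. Real growth factor = 1.17700 / 1.39369 ≈ 0.84452.
Total real return ≈ -15.5482%.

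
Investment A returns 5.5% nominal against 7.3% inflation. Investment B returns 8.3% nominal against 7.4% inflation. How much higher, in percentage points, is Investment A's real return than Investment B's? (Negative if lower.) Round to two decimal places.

Investment A real return: 1.055/1.073 − 1 = -1.678%.
Investment B real return: 1.083/1.074 − 1 = 0.838%.
Difference: -1.678 − 0.838 = -2.516 pp.

-2.52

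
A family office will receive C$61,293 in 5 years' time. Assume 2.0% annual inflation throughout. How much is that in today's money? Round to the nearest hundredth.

C$55,514.96

Price-level factor over 5 years: (1 + 2.0%)^5 = 1.1040808032.
Purchasing power today: C$61,293 divided by that factor.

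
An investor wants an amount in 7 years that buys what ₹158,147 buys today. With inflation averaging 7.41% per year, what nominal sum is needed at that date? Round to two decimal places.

Cumulative price-level factor: (1+7.41%)^7 ≈ 1.6493507265.
Multiplying ₹158,147 by the price-level factor gives the future nominal sum.

₹260,839.87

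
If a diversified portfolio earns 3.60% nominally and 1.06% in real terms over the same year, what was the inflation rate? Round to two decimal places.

2.51%

From (1+r_nom) = (1+r_real)(1+π), we get 1+π = (1 + 3.60%)/(1 + 1.06%) = 1.0360/1.0106 ≈ 1.02513.
So π ≈ 2.5134%.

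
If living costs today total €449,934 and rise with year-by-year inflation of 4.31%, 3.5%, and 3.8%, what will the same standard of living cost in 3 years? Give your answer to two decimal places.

€504,211.17

Cumulative price-level factor: 1.0431 × 1.035 × 1.038 = 1.120633623.
The nominal amount required is €449,934 scaled up by that factor.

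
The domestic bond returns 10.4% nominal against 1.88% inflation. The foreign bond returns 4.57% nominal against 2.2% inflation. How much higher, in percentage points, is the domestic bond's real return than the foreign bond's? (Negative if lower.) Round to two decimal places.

6.04

The domestic bond real return: 1.104/1.0188 − 1 = 8.363%.
The foreign bond real return: 1.0457/1.022 − 1 = 2.319%.
Difference: 8.363 − 2.319 = 6.044 pp.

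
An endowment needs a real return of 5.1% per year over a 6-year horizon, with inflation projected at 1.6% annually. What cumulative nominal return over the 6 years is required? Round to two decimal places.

Required annual nominal rate: (1+5.1%)(1+1.6%) − 1 = 6.7816%.
Cumulative over 6 years: (1 + 0.067816)^6 − 1 ≈ 0.48244.

48.24%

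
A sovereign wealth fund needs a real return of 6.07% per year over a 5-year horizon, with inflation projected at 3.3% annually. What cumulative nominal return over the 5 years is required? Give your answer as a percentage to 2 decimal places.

Required annual nominal rate: (1+6.07%)(1+3.3%) − 1 = 9.57031%.
Cumulative over 5 years: (1 + 0.0957031)^5 − 1 ≈ 0.57930.

57.93%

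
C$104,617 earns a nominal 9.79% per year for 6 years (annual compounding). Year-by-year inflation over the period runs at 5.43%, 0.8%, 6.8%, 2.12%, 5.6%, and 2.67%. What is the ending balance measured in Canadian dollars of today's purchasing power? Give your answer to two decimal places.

C$145,802.41

Nominal value at maturity: C$104,617 × (1 + 9.79%)^6 ≈ C$183,222.57.
Price-level factor over 6 years: 1.0543 × 1.008 × 1.068 × 1.0212 × 1.056 × 1.0267 ≈ 1.2566498325.
The maturity value deflated by that factor is the answer in today's purchasing power.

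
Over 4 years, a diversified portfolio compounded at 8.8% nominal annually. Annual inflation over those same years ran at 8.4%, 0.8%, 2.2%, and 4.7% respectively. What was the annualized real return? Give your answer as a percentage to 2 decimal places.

4.63%

Cumulative inflation factor: 1.084 × 1.008 × 1.022 × 1.047 ≈ 1.16920.
Nominal growth factor: 1.40125. Real growth factor = 1.40125 / 1.16920 ≈ 1.19847.
Annualized: 1.19847^(1/4) − 1 ≈ 0.04630.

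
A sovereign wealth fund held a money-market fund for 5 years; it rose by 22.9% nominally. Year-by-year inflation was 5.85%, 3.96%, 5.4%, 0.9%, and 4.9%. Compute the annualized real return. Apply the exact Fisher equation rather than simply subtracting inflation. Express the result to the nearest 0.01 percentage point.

0.02%

Cumulative inflation factor: 1.0585 × 1.0396 × 1.054 × 1.009 × 1.049 ≈ 1.22762.
Nominal growth factor: 1.22900. Real growth factor = 1.22900 / 1.22762 ≈ 1.00112.
Annualized: 1.00112^(1/5) − 1 ≈ 0.00022.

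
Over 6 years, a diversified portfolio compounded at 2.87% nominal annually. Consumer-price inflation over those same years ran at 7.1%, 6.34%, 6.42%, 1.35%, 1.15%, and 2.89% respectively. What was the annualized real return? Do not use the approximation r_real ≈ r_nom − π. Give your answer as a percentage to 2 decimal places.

Cumulative inflation factor: 1.071 × 1.0634 × 1.0642 × 1.0135 × 1.0115 × 1.0289 ≈ 1.27842.
Nominal growth factor: 1.18504. Real growth factor = 1.18504 / 1.27842 ≈ 0.92696.
Annualized: 0.92696^(1/6) − 1 ≈ -0.01256.

-1.26%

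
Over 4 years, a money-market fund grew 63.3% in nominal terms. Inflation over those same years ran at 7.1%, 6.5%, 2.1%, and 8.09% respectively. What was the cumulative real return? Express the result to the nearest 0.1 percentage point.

29.7%

Cumulative inflation factor: 1.071 × 1.065 × 1.021 × 1.0809 ≈ 1.25878.
Nominal growth factor: 1.63300. Real growth factor = 1.63300 / 1.25878 ≈ 1.29729.
Total real return ≈ 29.7286%.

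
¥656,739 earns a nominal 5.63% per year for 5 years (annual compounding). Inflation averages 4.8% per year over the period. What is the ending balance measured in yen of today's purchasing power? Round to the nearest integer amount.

¥683,161

Nominal value at maturity: ¥656,739 × (1 + 5.63%)^5 ≈ ¥863,633.
Price-level factor over 5 years: (1 + 4.8%)^5 ≈ 1.2641727169.
The maturity value deflated by that factor is the answer in today's purchasing power.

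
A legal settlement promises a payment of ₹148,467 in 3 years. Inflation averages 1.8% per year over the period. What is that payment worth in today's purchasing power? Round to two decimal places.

₹140,729.97

Price-level factor over 3 years: (1 + 1.8%)^3 = 1.054977832.
Purchasing power today: ₹148,467 divided by that factor.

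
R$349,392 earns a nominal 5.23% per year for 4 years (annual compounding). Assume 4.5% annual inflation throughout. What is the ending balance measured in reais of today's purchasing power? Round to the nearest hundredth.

R$359,257.69

Nominal value at maturity: R$349,392 × (1 + 5.23%)^4 ≈ R$428,421.48.
Price-level factor over 4 years: (1 + 4.5%)^4 ≈ 1.1925186006.
The maturity value deflated by that factor is the answer in today's purchasing power.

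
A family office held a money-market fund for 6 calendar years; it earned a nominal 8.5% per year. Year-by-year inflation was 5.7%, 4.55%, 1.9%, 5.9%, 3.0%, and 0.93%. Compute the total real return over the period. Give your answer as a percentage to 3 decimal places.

Cumulative inflation factor: 1.057 × 1.0455 × 1.019 × 1.059 × 1.030 × 1.0093 ≈ 1.23973.
Nominal growth factor: 1.63147. Real growth factor = 1.63147 / 1.23973 ≈ 1.31599.
Total real return ≈ 31.5987%.

31.599%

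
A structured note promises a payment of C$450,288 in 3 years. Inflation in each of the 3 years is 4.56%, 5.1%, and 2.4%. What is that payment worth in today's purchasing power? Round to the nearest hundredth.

Price-level factor over 3 years: 1.0456 × 1.051 × 1.024 = 1.1252998144.
Purchasing power today: C$450,288 divided by that factor.

C$400,149.36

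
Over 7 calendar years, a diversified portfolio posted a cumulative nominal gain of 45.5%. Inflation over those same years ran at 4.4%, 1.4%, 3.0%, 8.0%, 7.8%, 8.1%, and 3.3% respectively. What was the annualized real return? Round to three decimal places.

Cumulative inflation factor: 1.044 × 1.014 × 1.030 × 1.080 × 1.078 × 1.081 × 1.033 ≈ 1.41757.
Nominal growth factor: 1.45500. Real growth factor = 1.45500 / 1.41757 ≈ 1.02641.
Annualized: 1.02641^(1/7) − 1 ≈ 0.00373.

0.373%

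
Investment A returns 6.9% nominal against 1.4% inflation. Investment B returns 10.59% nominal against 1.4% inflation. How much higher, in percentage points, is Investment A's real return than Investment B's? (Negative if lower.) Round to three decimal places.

-3.639

Investment A real return: 1.069/1.014 − 1 = 5.4241%.
Investment B real return: 1.1059/1.014 − 1 = 9.0631%.
Difference: 5.4241 − 9.0631 = -3.6390 pp.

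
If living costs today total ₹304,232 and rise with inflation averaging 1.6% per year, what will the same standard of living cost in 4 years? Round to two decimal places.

₹324,175.15

Cumulative price-level factor: (1+1.6%)^4 ≈ 1.0655524495.
Multiplying ₹304,232 by the price-level factor gives the future nominal sum.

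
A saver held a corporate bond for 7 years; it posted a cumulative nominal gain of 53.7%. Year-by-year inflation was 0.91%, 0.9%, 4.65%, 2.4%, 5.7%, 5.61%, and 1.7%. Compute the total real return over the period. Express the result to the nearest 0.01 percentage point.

Cumulative inflation factor: 1.0091 × 1.009 × 1.0465 × 1.024 × 1.057 × 1.0561 × 1.017 ≈ 1.23870.
Nominal growth factor: 1.53700. Real growth factor = 1.53700 / 1.23870 ≈ 1.24082.
Total real return ≈ 24.0819%.

24.08%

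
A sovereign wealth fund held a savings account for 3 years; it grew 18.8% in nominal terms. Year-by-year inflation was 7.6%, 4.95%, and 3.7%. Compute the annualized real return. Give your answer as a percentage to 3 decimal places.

Cumulative inflation factor: 1.076 × 1.0495 × 1.037 ≈ 1.17104.
Nominal growth factor: 1.18800. Real growth factor = 1.18800 / 1.17104 ≈ 1.01448.
Annualized: 1.01448^(1/3) − 1 ≈ 0.00480.

0.480%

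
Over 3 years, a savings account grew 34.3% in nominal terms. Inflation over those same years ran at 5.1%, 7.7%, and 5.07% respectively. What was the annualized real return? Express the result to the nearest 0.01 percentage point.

Cumulative inflation factor: 1.051 × 1.077 × 1.0507 ≈ 1.18932.
Nominal growth factor: 1.34300. Real growth factor = 1.34300 / 1.18932 ≈ 1.12922.
Annualized: 1.12922^(1/3) − 1 ≈ 0.04134.

4.13%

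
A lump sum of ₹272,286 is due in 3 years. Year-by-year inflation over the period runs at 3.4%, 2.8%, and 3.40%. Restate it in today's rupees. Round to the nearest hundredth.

Price-level factor over 3 years: 1.034 × 1.028 × 1.0340 = 1.099092368.
Purchasing power today: ₹272,286 divided by that factor.

₹247,737.14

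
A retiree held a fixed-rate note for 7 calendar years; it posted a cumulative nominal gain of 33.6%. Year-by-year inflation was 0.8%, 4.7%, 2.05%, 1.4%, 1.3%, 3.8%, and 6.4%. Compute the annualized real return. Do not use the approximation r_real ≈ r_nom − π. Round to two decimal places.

1.28%

Cumulative inflation factor: 1.008 × 1.047 × 1.0205 × 1.014 × 1.013 × 1.038 × 1.064 ≈ 1.22182.
Nominal growth factor: 1.33600. Real growth factor = 1.33600 / 1.22182 ≈ 1.09345.
Annualized: 1.09345^(1/7) − 1 ≈ 0.01284.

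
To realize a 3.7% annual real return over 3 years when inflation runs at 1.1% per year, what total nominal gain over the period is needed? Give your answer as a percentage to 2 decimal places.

15.24%

Required annual nominal rate: (1+3.7%)(1+1.1%) − 1 = 4.8407%.
Cumulative over 3 years: (1 + 0.048407)^3 − 1 ≈ 0.15236.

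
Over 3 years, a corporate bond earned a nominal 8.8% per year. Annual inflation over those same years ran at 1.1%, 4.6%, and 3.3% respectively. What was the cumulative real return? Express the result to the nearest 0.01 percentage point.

Cumulative inflation factor: 1.011 × 1.046 × 1.033 ≈ 1.09240.
Nominal growth factor: 1.28791. Real growth factor = 1.28791 / 1.09240 ≈ 1.17897.
Total real return ≈ 17.8972%.

17.90%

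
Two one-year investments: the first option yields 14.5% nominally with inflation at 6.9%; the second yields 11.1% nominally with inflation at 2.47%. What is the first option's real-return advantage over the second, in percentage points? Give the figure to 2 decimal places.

-1.31

The first option real return: 1.145/1.069 − 1 = 7.109%.
The second real return: 1.111/1.0247 − 1 = 8.422%.
Difference: 7.109 − 8.422 = -1.313 pp.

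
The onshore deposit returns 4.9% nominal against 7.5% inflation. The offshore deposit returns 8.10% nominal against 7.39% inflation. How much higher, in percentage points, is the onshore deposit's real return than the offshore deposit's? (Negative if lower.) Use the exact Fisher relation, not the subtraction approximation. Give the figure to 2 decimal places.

-3.08

The onshore deposit real return: 1.049/1.075 − 1 = -2.419%.
The offshore deposit real return: 1.0810/1.0739 − 1 = 0.661%.
Difference: -2.419 − 0.661 = -3.080 pp.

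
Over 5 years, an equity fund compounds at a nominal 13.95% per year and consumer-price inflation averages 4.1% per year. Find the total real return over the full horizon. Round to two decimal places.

57.15%

The annual real rate is (1+13.95%)/(1+4.1%) − 1 = 9.4621%.
Compounded over 5 years: (1 + 0.094621)^5 − 1 ≈ 0.57151.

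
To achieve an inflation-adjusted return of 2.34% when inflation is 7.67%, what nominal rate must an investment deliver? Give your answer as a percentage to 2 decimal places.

10.19%

By the Fisher equation, 1 + r_nom = (1 + 2.34%)(1 + 7.67%) = 1.0234 × 1.0767 = 1.10189478.
So r_nom = 10.189478%.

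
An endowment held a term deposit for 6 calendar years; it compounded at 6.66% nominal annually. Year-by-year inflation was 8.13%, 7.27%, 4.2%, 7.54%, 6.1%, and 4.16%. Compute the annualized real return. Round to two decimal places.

Cumulative inflation factor: 1.0813 × 1.0727 × 1.042 × 1.0754 × 1.061 × 1.0416 ≈ 1.43641.
Nominal growth factor: 1.47234. Real growth factor = 1.47234 / 1.43641 ≈ 1.02502.
Annualized: 1.02502^(1/6) − 1 ≈ 0.00413.

0.41%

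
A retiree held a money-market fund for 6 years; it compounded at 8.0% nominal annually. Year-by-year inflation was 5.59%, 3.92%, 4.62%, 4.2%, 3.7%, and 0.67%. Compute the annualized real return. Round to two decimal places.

Cumulative inflation factor: 1.0559 × 1.0392 × 1.0462 × 1.042 × 1.037 × 1.0067 ≈ 1.24877.
Nominal growth factor: 1.58687. Real growth factor = 1.58687 / 1.24877 ≈ 1.27075.
Annualized: 1.27075^(1/6) − 1 ≈ 0.04074.

4.07%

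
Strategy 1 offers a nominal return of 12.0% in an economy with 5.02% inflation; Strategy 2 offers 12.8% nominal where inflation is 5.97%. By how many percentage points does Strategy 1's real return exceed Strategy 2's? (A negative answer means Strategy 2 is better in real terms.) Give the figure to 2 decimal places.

Strategy 1 real return: 1.120/1.0502 − 1 = 6.646%.
Strategy 2 real return: 1.128/1.0597 − 1 = 6.445%.
Difference: 6.646 − 6.445 = 0.201 pp.

0.20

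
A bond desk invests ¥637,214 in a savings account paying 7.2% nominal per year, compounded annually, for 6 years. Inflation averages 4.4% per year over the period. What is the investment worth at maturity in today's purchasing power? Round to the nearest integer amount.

Nominal value at maturity: ¥637,214 × (1 + 7.2%)^6 ≈ ¥967,061.
Price-level factor over 6 years: (1 + 4.4%)^6 ≈ 1.2948008982.
Dividing the nominal maturity value by the price-level factor gives the value in today's money.

¥746,880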